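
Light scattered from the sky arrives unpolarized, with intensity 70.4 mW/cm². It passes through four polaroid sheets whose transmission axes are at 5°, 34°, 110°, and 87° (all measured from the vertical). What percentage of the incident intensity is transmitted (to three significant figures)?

≈ 1.90%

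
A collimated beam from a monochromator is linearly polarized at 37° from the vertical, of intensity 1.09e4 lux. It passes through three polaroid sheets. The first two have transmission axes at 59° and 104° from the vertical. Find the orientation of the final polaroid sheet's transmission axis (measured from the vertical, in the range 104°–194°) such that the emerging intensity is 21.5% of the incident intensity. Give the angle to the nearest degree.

θ ≈ 149°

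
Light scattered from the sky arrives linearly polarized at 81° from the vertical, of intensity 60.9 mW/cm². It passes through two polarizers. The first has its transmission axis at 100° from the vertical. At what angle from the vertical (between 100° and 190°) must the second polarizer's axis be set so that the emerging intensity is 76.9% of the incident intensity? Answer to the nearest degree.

θ ≈ 122°

By Malus's law, I₁ = I₀ cos²(100° − 81°) = I₀ cos²(19°) = 0.894 I₀.
Need I₂/I₀ = 0.769, so cos²(θ − 100°) = 0.769 / 0.894 = 0.8602.
θ − 100° = arccos(√0.8602) = 22.0°, giving θ ≈ 100 + 22.0 = 122.0°.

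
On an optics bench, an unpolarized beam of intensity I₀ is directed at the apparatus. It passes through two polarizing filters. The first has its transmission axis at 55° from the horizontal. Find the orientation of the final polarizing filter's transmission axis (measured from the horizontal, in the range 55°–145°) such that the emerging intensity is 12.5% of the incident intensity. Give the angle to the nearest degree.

θ ≈ 115°

Unpolarized light through the first polarizer → I₁ = ½ I₀, now polarized at 55°.
Need I₂/I₀ = 0.125, so cos²(θ − 55°) = 0.125 / 0.5 = 0.25.
θ − 55° = arccos(√0.25) = 60.0°, giving θ ≈ 55 + 60.0 = 115.0°.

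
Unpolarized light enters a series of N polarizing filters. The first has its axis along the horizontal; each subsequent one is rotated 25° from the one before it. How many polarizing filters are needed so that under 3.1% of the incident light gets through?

N = 16

First polarizer halves the unpolarized light: factor 1/2.
Each further stage multiplies by cos²(25°) = 0.8214.
After N polarizers: T = 0.5·0.8214^(N−1). Require T < 0.031 ⇒ N−1 > ln(0.031/0.5)/ln(0.8214) = 14.13, so N−1 ≥ 15 and N = 16.
Check: N=16 gives T = 0.02614 < 0.031; N=15 gives T = 0.03182.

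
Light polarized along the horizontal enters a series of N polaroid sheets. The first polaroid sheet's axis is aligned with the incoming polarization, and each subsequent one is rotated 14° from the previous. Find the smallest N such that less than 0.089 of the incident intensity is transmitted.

First polarizer is aligned with the polarization: full transmission.
Each further stage multiplies by cos²(14°) = 0.9415.
After N polarizers: T = 0.9415^(N−1). Require T < 0.089 ⇒ N−1 > ln(0.089)/ln(0.9415) = 40.11, so N−1 ≥ 41 and N = 42.
Check: N=42 gives T = 0.08436 < 0.089; N=41 gives T = 0.0896.

N = 42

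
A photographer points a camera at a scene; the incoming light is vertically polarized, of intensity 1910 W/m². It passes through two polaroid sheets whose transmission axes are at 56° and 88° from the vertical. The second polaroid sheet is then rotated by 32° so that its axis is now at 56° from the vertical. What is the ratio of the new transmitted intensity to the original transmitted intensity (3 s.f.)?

Before rotation:
By Malus's law, I₁ = I₀ cos²(56° − 0°) = I₀ cos²(56°) = 0.3127 I₀.
I₂ = I₁ cos²(88° − 56°) = 0.3127 I₀ · cos²(32°) = 0.2249 I₀.
After rotation:
I₁ = I₀ cos²(56° − 0°) = I₀ cos²(56°) = 0.3127 I₀.
I₂ = I₁ cos²(56° − 56°) = 0.3127 I₀ · cos²(0°) = 0.3127 I₀.
Ratio = 0.3127 / 0.2249 = 1.39.

I_new/I_old ≈ 1.39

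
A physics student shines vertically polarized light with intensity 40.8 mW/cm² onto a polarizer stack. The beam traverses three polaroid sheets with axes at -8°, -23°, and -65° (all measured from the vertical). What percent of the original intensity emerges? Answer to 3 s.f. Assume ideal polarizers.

I₁ = 40.8 mW/cm² · cos²(8°) = 40.01 mW/cm².
I₂ = I₁ · cos²(15°) = 40.01 · 0.933 = 37.33 mW/cm².
I₃ = I₂ · cos²(42°) = 37.33 · 0.5523 = 20.62 mW/cm².
That is 50.53% of the incident intensity.

≈ 50.5%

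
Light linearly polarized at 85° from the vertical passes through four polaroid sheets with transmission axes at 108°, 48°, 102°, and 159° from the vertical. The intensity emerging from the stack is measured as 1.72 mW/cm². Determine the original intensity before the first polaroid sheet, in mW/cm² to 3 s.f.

I₀ ≈ 79.2 mW/cm²

By Malus's law, I₁ = I₀ cos²(108° − 85°) = I₀ cos²(23°) = 0.8473 I₀.
I₂ = I₁ cos²(48° − 108°) = 0.8473 I₀ · cos²(60°) = 0.2118 I₀.
I₃ = I₂ cos²(102° − 48°) = 0.2118 I₀ · cos²(54°) = 0.07319 I₀.
I₄ = I₃ cos²(159° − 102°) = 0.07319 I₀ · cos²(57°) = 0.02171 I₀.
So 1.72 mW/cm² = 0.02171 I₀, giving I₀ = 1.72/0.02171 = 79.23 mW/cm².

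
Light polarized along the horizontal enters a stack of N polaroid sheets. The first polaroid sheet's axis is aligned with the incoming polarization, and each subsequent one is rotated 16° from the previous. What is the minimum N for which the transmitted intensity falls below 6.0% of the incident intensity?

First polarizer is aligned with the polarization: full transmission.
Each further stage multiplies by cos²(16°) = 0.924.
After N polarizers: T = 0.924^(N−1). Require T < 0.060 ⇒ N−1 > ln(0.060)/ln(0.924) = 35.61, so N−1 ≥ 36 and N = 37.
Check: N=37 gives T = 0.05816 < 0.060; N=36 gives T = 0.06294.

N = 37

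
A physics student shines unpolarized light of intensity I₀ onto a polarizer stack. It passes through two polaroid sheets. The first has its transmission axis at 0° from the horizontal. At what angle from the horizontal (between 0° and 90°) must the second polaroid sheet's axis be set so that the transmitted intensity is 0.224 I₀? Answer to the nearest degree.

θ ≈ 48°

Unpolarized light through the first polarizer → I₁ = ½ I₀, now polarized at 0°.
Need I₂/I₀ = 0.224, so cos²(θ − 0°) = 0.224 / 0.5 = 0.448.
θ − 0° = arccos(√0.448) = 48.0°, giving θ ≈ 0 + 48.0 = 48.0°.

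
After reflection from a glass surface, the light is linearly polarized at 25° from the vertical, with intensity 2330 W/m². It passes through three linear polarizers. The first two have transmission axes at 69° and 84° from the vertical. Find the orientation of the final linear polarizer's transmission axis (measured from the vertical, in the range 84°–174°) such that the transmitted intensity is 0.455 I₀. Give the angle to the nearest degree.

I₁ = I₀ cos²(69° − 25°) = I₀ cos²(44°) = 0.5174 I₀.
I₂ = I₁ cos²(84° − 69°) = 0.5174 I₀ · cos²(15°) = 0.4828 I₀.
Need I₃/I₀ = 0.455, so cos²(θ − 84°) = 0.455 / 0.4828 = 0.9424.
θ − 84° = arccos(√0.9424) = 13.9°, giving θ ≈ 84 + 13.9 = 97.9°.

θ ≈ 98°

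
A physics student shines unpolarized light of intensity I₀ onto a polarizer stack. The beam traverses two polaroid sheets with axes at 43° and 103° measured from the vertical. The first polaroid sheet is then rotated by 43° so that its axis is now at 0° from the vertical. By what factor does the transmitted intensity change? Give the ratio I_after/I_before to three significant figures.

I_new/I_old ≈ 0.202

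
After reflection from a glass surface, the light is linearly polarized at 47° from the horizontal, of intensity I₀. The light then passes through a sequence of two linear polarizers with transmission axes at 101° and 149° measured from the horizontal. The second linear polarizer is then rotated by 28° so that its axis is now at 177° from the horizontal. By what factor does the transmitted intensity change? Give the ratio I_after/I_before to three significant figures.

I_new/I_old ≈ 0.131

Before rotation:
I₁ = I₀ cos²(101° − 47°) = I₀ cos²(54°) = 0.3455 I₀.
I₂ = I₁ cos²(149° − 101°) = 0.3455 I₀ · cos²(48°) = 0.1547 I₀.
After rotation:
I₁ = I₀ cos²(101° − 47°) = I₀ cos²(54°) = 0.3455 I₀.
I₂ = I₁ cos²(177° − 101°) = 0.3455 I₀ · cos²(76°) = 0.02022 I₀.
Ratio = 0.02022 / 0.1547 = 0.1307.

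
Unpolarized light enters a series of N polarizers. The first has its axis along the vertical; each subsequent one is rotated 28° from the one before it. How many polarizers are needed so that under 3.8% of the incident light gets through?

First polarizer halves the unpolarized light: factor 1/2.
Each further stage multiplies by cos²(28°) = 0.7796.
After N polarizers: T = 0.5·0.7796^(N−1). Require T < 0.038 ⇒ N−1 > ln(0.038/0.5)/ln(0.7796) = 10.35, so N−1 ≥ 11 and N = 12.
Check: N=12 gives T = 0.03232 < 0.038; N=11 gives T = 0.04146.

N = 12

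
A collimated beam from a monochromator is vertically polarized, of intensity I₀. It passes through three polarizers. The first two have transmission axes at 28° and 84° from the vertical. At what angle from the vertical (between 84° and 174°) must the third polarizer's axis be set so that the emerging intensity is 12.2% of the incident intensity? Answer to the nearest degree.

I₁ = I₀ cos²(28° − 0°) = I₀ cos²(28°) = 0.7796 I₀.
I₂ = I₁ cos²(84° − 28°) = 0.7796 I₀ · cos²(56°) = 0.2438 I₀.
Need I₃/I₀ = 0.122, so cos²(θ − 84°) = 0.122 / 0.2438 = 0.5005.
θ − 84° = arccos(√0.5005) = 45.0°, giving θ ≈ 84 + 45.0 = 129.0°.

θ ≈ 129°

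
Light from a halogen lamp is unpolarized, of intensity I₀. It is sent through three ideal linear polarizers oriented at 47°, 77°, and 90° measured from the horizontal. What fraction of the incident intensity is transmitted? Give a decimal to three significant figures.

≈ 0.356 I₀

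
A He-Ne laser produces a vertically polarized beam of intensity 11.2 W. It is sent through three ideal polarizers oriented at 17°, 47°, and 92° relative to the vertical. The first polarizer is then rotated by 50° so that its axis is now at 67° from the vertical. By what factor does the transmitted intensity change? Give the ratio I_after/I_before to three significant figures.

I_new/I_old ≈ 0.197

Before rotation:
I₁ = I₀ cos²(17° − 0°) = I₀ cos²(17°) = 0.9145 I₀.
I₂ = I₁ cos²(47° − 17°) = 0.9145 I₀ · cos²(30°) = 0.6859 I₀.
I₃ = I₂ cos²(92° − 47°) = 0.6859 I₀ · cos²(45°) = 0.3429 I₀.
After rotation:
I₁ = I₀ cos²(67° − 0°) = I₀ cos²(67°) = 0.1527 I₀.
I₂ = I₁ cos²(47° − 67°) = 0.1527 I₀ · cos²(20°) = 0.1348 I₀.
I₃ = I₂ cos²(92° − 47°) = 0.1348 I₀ · cos²(45°) = 0.06741 I₀.
Ratio = 0.06741 / 0.3429 = 0.1966.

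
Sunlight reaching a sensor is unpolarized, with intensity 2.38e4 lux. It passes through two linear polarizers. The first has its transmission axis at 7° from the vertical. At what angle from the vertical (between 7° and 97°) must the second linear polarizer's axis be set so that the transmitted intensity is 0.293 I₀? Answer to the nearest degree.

Unpolarized light through the first polarizer → I₁ = ½ I₀, now polarized at 7°.
Need I₂/I₀ = 0.293, so cos²(θ − 7°) = 0.293 / 0.5 = 0.586.
θ − 7° = arccos(√0.586) = 40.0°, giving θ ≈ 7 + 40.0 = 47.0°.

θ ≈ 47°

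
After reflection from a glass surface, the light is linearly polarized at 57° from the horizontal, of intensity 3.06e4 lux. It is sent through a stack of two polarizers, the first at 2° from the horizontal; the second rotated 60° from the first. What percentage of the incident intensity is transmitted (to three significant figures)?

≈ 8.22%

I₁ = 3.06e4 lux · cos²(55°) = 1.007e+04 lux.
I₂ = I₁ · cos²(60°) = 1.007e+04 · 0.25 = 2517 lux.
That is 8.225% of the incident intensity.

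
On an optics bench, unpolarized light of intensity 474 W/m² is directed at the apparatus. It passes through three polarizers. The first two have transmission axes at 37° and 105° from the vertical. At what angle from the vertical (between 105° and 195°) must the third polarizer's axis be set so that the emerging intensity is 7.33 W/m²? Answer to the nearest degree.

θ ≈ 167°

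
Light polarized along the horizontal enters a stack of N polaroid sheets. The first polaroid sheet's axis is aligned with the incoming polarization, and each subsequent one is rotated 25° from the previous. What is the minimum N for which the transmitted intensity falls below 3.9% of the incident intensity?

First polarizer is aligned with the polarization: full transmission.
Each further stage multiplies by cos²(25°) = 0.8214.
After N polarizers: T = 0.8214^(N−1). Require T < 0.039 ⇒ N−1 > ln(0.039)/ln(0.8214) = 16.49, so N−1 ≥ 17 and N = 18.
Check: N=18 gives T = 0.03527 < 0.039; N=17 gives T = 0.04294.

N = 18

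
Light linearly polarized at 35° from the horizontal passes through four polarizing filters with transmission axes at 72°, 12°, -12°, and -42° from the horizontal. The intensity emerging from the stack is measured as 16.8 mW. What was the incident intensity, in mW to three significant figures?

I₁ = I₀ cos²(72° − 35°) = I₀ cos²(37°) = 0.6378 I₀.
I₂ = I₁ cos²(12° − 72°) = 0.6378 I₀ · cos²(60°) = 0.1595 I₀.
I₃ = I₂ cos²(-12° − 12°) = 0.1595 I₀ · cos²(24°) = 0.1331 I₀.
I₄ = I₃ cos²(-42° + 12°) = 0.1331 I₀ · cos²(30°) = 0.09981 I₀.
So 16.8 mW = 0.09981 I₀, giving I₀ = 16.8/0.09981 = 168.3 mW.

I₀ ≈ 168 mW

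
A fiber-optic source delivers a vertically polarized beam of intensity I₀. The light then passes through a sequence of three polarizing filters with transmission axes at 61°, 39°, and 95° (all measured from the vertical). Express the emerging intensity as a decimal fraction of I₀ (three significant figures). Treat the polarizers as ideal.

≈ 0.0632 I₀

By Malus's law, I₁ = I₀ cos²(61° − 0°) = I₀ cos²(61°) = 0.235 I₀.
I₂ = I₁ cos²(39° − 61°) = 0.235 I₀ · cos²(22°) = 0.2021 I₀.
I₃ = I₂ cos²(95° − 39°) = 0.2021 I₀ · cos²(56°) = 0.06318 I₀.
Transmitted fraction = 0.06318.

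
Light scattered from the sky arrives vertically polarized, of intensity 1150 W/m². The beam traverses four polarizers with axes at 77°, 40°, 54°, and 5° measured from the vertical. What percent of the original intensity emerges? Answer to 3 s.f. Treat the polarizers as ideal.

≈ 1.31%

I₁ = 1150 W/m² · cos²(77°) = 58.19 W/m².
I₂ = I₁ · cos²(37°) = 58.19 · 0.6378 = 37.12 W/m².
I₃ = I₂ · cos²(14°) = 37.12 · 0.9415 = 34.94 W/m².
I₄ = I₃ · cos²(49°) = 34.94 · 0.4304 = 15.04 W/m².
That is 1.308% of the incident intensity.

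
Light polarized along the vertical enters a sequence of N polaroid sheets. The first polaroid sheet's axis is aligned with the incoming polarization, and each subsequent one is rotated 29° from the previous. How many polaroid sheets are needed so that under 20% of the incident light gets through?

First polarizer is aligned with the polarization: full transmission.
Each further stage multiplies by cos²(29°) = 0.765.
After N polarizers: T = 0.765^(N−1). Require T < 0.20 ⇒ N−1 > ln(0.20)/ln(0.765) = 6.01, so N−1 ≥ 7 and N = 8.
Check: N=8 gives T = 0.1533 < 0.20; N=7 gives T = 0.2004.

N = 8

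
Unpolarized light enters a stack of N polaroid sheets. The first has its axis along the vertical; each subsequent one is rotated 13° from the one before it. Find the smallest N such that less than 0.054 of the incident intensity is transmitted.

N = 44

First polarizer halves the unpolarized light: factor 1/2.
Each further stage multiplies by cos²(13°) = 0.9494.
After N polarizers: T = 0.5·0.9494^(N−1). Require T < 0.054 ⇒ N−1 > ln(0.054/0.5)/ln(0.9494) = 42.86, so N−1 ≥ 43 and N = 44.
Check: N=44 gives T = 0.05361 < 0.054; N=43 gives T = 0.05647.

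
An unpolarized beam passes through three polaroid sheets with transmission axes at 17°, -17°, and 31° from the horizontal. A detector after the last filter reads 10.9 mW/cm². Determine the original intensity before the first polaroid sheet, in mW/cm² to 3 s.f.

Unpolarized light through the first polarizer → I₁ = ½ I₀, now polarized at 17°.
I₂ = I₁ cos²(-17° − 17°) = 0.5 I₀ · cos²(34°) = 0.3437 I₀.
I₃ = I₂ cos²(31° + 17°) = 0.3437 I₀ · cos²(48°) = 0.1539 I₀.
So 10.9 mW/cm² = 0.1539 I₀, giving I₀ = 10.9/0.1539 = 70.84 mW/cm².

I₀ ≈ 70.8 mW/cm²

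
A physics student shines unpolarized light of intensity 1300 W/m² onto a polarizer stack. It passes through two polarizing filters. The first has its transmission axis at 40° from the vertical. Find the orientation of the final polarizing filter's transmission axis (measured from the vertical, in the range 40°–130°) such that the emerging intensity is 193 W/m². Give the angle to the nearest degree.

Unpolarized light through the first polarizer → I₁ = ½ I₀, now polarized at 40°.
Target fraction: 193 / 1300 W/m² = 0.1485 of I₀.
Need I₂/I₀ = 0.1485, so cos²(θ − 40°) = 0.1485 / 0.5 = 0.2969.
θ − 40° = arccos(√0.2969) = 57.0°, giving θ ≈ 40 + 57.0 = 97.0°.

θ ≈ 97°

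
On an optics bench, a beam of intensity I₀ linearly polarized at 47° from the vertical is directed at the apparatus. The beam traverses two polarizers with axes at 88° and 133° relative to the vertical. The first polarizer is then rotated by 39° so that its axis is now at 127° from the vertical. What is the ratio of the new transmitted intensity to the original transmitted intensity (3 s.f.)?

I_new/I_old ≈ 0.105

Before rotation:
I₁ = I₀ cos²(88° − 47°) = I₀ cos²(41°) = 0.5696 I₀.
I₂ = I₁ cos²(133° − 88°) = 0.5696 I₀ · cos²(45°) = 0.2848 I₀.
After rotation:
I₁ = I₀ cos²(127° − 47°) = I₀ cos²(80°) = 0.03015 I₀.
I₂ = I₁ cos²(133° − 127°) = 0.03015 I₀ · cos²(6°) = 0.02982 I₀.
Ratio = 0.02982 / 0.2848 = 0.1047.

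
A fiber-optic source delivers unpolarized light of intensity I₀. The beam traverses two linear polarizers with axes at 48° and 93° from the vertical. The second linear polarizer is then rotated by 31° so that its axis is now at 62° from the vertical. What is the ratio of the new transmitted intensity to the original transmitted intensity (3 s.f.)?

Before rotation:
Unpolarized light through the first polarizer → I₁ = ½ I₀, now polarized at 48°.
I₂ = I₁ cos²(93° − 48°) = 0.5 I₀ · cos²(45°) = 0.25 I₀.
After rotation:
Unpolarized light through the first polarizer → I₁ = ½ I₀, now polarized at 48°.
I₂ = I₁ cos²(62° − 48°) = 0.5 I₀ · cos²(14°) = 0.4707 I₀.
Ratio = 0.4707 / 0.25 = 1.883.

I_new/I_old ≈ 1.88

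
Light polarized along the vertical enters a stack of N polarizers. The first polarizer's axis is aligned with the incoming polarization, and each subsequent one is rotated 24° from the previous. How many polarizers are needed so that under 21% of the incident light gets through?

First polarizer is aligned with the polarization: full transmission.
Each further stage multiplies by cos²(24°) = 0.8346.
After N polarizers: T = 0.8346^(N−1). Require T < 0.21 ⇒ N−1 > ln(0.21)/ln(0.8346) = 8.63, so N−1 ≥ 9 and N = 10.
Check: N=10 gives T = 0.1964 < 0.21; N=9 gives T = 0.2353.

N = 10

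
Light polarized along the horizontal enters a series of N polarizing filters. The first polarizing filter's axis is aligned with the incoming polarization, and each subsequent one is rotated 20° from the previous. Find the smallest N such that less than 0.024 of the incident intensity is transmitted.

First polarizer is aligned with the polarization: full transmission.
Each further stage multiplies by cos²(20°) = 0.883.
After N polarizers: T = 0.883^(N−1). Require T < 0.024 ⇒ N−1 > ln(0.024)/ln(0.883) = 29.98, so N−1 ≥ 30 and N = 31.
Check: N=31 gives T = 0.02394 < 0.024; N=30 gives T = 0.02711.

N = 31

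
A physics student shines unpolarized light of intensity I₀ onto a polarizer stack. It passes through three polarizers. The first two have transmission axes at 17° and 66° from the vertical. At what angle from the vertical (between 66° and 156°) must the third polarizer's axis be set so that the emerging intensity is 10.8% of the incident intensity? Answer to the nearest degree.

Unpolarized light through the first polarizer → I₁ = ½ I₀, now polarized at 17°.
I₂ = I₁ cos²(66° − 17°) = 0.5 I₀ · cos²(49°) = 0.2152 I₀.
Need I₃/I₀ = 0.108, so cos²(θ − 66°) = 0.108 / 0.2152 = 0.5018.
θ − 66° = arccos(√0.5018) = 44.9°, giving θ ≈ 66 + 44.9 = 110.9°.

θ ≈ 111°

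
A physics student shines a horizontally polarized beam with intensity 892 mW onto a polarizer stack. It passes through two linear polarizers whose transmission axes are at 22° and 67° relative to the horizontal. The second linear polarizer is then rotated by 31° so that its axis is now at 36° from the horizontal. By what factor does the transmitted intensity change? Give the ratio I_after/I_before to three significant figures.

I_new/I_old ≈ 1.88

Before rotation:
By Malus's law, I₁ = I₀ cos²(22° − 0°) = I₀ cos²(22°) = 0.8597 I₀.
I₂ = I₁ cos²(67° − 22°) = 0.8597 I₀ · cos²(45°) = 0.4298 I₀.
After rotation:
I₁ = I₀ cos²(22° − 0°) = I₀ cos²(22°) = 0.8597 I₀.
I₂ = I₁ cos²(36° − 22°) = 0.8597 I₀ · cos²(14°) = 0.8094 I₀.
Ratio = 0.8094 / 0.4298 = 1.883.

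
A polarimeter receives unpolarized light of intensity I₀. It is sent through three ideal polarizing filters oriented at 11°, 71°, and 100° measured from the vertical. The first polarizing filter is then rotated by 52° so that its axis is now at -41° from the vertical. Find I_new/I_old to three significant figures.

I_new/I_old ≈ 0.561

Before rotation:
Unpolarized light through the first polarizer → I₁ = ½ I₀, now polarized at 11°.
I₂ = I₁ cos²(71° − 11°) = 0.5 I₀ · cos²(60°) = 0.125 I₀.
I₃ = I₂ cos²(100° − 71°) = 0.125 I₀ · cos²(29°) = 0.09562 I₀.
After rotation:
Unpolarized light through the first polarizer → I₁ = ½ I₀, now polarized at -41°.
Angle between axes 1 and 2: 68°. I₂ = 0.5 I₀ · cos²(68°) = 0.07017 I₀.
I₃ = I₂ cos²(100° − 71°) = 0.07017 I₀ · cos²(29°) = 0.05367 I₀.
Ratio = 0.05367 / 0.09562 = 0.5613.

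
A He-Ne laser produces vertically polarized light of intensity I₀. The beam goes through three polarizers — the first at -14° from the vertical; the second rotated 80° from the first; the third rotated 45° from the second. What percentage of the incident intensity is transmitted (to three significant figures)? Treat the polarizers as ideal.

I₁ = I₀ cos²(-14° − 0°) = I₀ cos²(14°) = 0.9415 I₀.
I₂ = I₁ cos²(80°) = 0.9415 · 0.03015 I₀ = 0.02839 I₀.
I₃ = I₂ cos²(45°) = 0.02839 · 0.5 I₀ = 0.01419 I₀.
That is 1.419% of the incident intensity.

≈ 1.42%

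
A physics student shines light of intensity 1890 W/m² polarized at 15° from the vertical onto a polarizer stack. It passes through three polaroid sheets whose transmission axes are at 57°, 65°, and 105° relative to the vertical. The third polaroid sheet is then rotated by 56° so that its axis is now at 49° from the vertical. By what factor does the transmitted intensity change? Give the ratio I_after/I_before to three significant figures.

I_new/I_old ≈ 1.57

Before rotation:
I₁ = I₀ cos²(57° − 15°) = I₀ cos²(42°) = 0.5523 I₀.
I₂ = I₁ cos²(65° − 57°) = 0.5523 I₀ · cos²(8°) = 0.5416 I₀.
I₃ = I₂ cos²(105° − 65°) = 0.5416 I₀ · cos²(40°) = 0.3178 I₀.
After rotation:
I₁ = I₀ cos²(57° − 15°) = I₀ cos²(42°) = 0.5523 I₀.
I₂ = I₁ cos²(65° − 57°) = 0.5523 I₀ · cos²(8°) = 0.5416 I₀.
I₃ = I₂ cos²(49° − 65°) = 0.5416 I₀ · cos²(16°) = 0.5004 I₀.
Ratio = 0.5004 / 0.3178 = 1.575.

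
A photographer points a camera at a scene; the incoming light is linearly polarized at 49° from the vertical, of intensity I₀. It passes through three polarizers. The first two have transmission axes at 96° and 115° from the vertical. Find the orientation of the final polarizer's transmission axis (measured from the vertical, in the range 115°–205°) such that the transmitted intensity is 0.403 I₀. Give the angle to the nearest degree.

I₁ = I₀ cos²(96° − 49°) = I₀ cos²(47°) = 0.4651 I₀.
I₂ = I₁ cos²(115° − 96°) = 0.4651 I₀ · cos²(19°) = 0.4158 I₀.
Need I₃/I₀ = 0.403, so cos²(θ − 115°) = 0.403 / 0.4158 = 0.9692.
θ − 115° = arccos(√0.9692) = 10.1°, giving θ ≈ 115 + 10.1 = 125.1°.

θ ≈ 125°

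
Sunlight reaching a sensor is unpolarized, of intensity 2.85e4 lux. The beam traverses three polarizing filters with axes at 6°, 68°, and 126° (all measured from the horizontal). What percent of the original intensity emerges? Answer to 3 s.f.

Unpolarized light through the first polarizer → I₁ = 2.85e4 lux/2 = 1.425e+04 lux, polarized at 6°.
I₂ = I₁ · cos²(62°) = 1.425e+04 · 0.2204 = 3141 lux.
I₃ = I₂ · cos²(58°) = 3141 · 0.2808 = 882 lux.
That is 3.095% of the incident intensity.

≈ 3.09%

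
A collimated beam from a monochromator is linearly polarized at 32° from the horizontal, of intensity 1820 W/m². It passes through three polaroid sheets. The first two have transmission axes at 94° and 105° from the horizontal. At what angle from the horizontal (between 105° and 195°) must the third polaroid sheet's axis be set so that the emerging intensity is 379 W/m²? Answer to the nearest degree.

θ ≈ 113°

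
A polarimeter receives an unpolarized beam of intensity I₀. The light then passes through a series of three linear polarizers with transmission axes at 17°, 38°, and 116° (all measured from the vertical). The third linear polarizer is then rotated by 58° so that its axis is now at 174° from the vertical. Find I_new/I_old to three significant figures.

Before rotation:
Unpolarized light through the first polarizer → I₁ = ½ I₀, now polarized at 17°.
I₂ = I₁ cos²(38° − 17°) = 0.5 I₀ · cos²(21°) = 0.4358 I₀.
I₃ = I₂ cos²(116° − 38°) = 0.4358 I₀ · cos²(78°) = 0.01884 I₀.
After rotation:
Unpolarized light through the first polarizer → I₁ = ½ I₀, now polarized at 17°.
I₂ = I₁ cos²(38° − 17°) = 0.5 I₀ · cos²(21°) = 0.4358 I₀.
Angle between axes 2 and 3: 44°. I₃ = 0.4358 I₀ · cos²(44°) = 0.2255 I₀.
Ratio = 0.2255 / 0.01884 = 11.97.

I_new/I_old ≈ 12.0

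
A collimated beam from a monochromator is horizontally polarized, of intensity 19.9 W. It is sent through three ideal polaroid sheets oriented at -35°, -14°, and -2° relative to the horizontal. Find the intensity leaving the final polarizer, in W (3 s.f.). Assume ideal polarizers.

I₁ = 19.9 W · cos²(35°) = 13.35 W.
I₂ = I₁ · cos²(21°) = 13.35 · 0.8716 = 11.64 W.
I₃ = I₂ · cos²(12°) = 11.64 · 0.9568 = 11.14 W.

I ≈ 11.1 W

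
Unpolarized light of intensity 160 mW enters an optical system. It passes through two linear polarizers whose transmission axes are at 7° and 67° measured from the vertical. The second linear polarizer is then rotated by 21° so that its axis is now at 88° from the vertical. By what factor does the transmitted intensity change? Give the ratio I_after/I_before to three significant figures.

Before rotation:
Unpolarized light through the first polarizer → I₁ = ½ I₀, now polarized at 7°.
I₂ = I₁ cos²(67° − 7°) = 0.5 I₀ · cos²(60°) = 0.125 I₀.
After rotation:
Unpolarized light through the first polarizer → I₁ = ½ I₀, now polarized at 7°.
I₂ = I₁ cos²(88° − 7°) = 0.5 I₀ · cos²(81°) = 0.01224 I₀.
Ratio = 0.01224 / 0.125 = 0.09789.

I_new/I_old ≈ 0.0979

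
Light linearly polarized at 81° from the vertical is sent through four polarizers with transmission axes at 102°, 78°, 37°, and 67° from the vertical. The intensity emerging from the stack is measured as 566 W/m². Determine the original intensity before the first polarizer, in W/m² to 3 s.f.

I₁ = I₀ cos²(102° − 81°) = I₀ cos²(21°) = 0.8716 I₀.
I₂ = I₁ cos²(78° − 102°) = 0.8716 I₀ · cos²(24°) = 0.7274 I₀.
I₃ = I₂ cos²(37° − 78°) = 0.7274 I₀ · cos²(41°) = 0.4143 I₀.
I₄ = I₃ cos²(67° − 37°) = 0.4143 I₀ · cos²(30°) = 0.3107 I₀.
So 566 W/m² = 0.3107 I₀, giving I₀ = 566/0.3107 = 1822 W/m².

I₀ ≈ 1820 W/m²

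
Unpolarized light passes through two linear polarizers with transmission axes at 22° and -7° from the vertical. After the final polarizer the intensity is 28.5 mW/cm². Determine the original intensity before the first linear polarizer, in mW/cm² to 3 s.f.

Unpolarized light through the first polarizer → I₁ = ½ I₀, now polarized at 22°.
I₂ = I₁ cos²(-7° − 22°) = 0.5 I₀ · cos²(29°) = 0.3825 I₀.
So 28.5 mW/cm² = 0.3825 I₀, giving I₀ = 28.5/0.3825 = 74.51 mW/cm².

I₀ ≈ 74.5 mW/cm²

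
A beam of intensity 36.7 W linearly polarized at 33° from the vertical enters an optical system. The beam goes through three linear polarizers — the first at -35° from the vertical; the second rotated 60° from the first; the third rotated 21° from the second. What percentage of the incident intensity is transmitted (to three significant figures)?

≈ 3.06%

By Malus's law, I₁ = 36.7 W · cos²(68°) = 5.15 W.
I₂ = I₁ · cos²(60°) = 5.15 · 0.25 = 1.288 W.
I₃ = I₂ · cos²(21°) = 1.288 · 0.8716 = 1.122 W.
That is 3.058% of the incident intensity.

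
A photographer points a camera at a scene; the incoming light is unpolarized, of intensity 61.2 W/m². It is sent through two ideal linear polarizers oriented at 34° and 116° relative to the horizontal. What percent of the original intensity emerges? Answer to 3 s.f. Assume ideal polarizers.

≈ 0.968%

Unpolarized light through the first polarizer → I₁ = 61.2 W/m²/2 = 30.6 W/m², polarized at 34°.
I₂ = I₁ · cos²(82°) = 30.6 · 0.01937 = 0.5927 W/m².
That is 0.9685% of the incident intensity.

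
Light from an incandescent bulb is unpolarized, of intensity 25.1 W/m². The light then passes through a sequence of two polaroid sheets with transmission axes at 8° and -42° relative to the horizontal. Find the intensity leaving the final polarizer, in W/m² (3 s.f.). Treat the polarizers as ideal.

Unpolarized light through the first polarizer → I₁ = 25.1 W/m²/2 = 12.55 W/m², polarized at 8°.
I₂ = I₁ · cos²(50°) = 12.55 · 0.4132 = 5.185 W/m².

I ≈ 5.19 W/m²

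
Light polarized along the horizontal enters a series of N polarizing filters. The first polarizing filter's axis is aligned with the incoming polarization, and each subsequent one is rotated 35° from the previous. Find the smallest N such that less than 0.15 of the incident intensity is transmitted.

N = 6

First polarizer is aligned with the polarization: full transmission.
Each further stage multiplies by cos²(35°) = 0.671.
After N polarizers: T = 0.671^(N−1). Require T < 0.15 ⇒ N−1 > ln(0.15)/ln(0.671) = 4.76, so N−1 ≥ 5 and N = 6.
Check: N=6 gives T = 0.136 < 0.15; N=5 gives T = 0.2027.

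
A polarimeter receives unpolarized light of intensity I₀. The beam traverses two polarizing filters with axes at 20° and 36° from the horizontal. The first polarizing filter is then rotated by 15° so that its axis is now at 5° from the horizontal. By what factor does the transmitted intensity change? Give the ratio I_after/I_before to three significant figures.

Before rotation:
Unpolarized light through the first polarizer → I₁ = ½ I₀, now polarized at 20°.
I₂ = I₁ cos²(36° − 20°) = 0.5 I₀ · cos²(16°) = 0.462 I₀.
After rotation:
Unpolarized light through the first polarizer → I₁ = ½ I₀, now polarized at 5°.
I₂ = I₁ cos²(36° − 5°) = 0.5 I₀ · cos²(31°) = 0.3674 I₀.
Ratio = 0.3674 / 0.462 = 0.7951.

I_new/I_old ≈ 0.795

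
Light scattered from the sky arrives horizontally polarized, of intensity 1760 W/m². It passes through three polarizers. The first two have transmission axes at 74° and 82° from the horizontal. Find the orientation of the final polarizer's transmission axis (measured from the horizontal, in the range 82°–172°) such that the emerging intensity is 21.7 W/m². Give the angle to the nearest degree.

I₁ = I₀ cos²(74° − 0°) = I₀ cos²(74°) = 0.07598 I₀.
I₂ = I₁ cos²(82° − 74°) = 0.07598 I₀ · cos²(8°) = 0.0745 I₀.
Target fraction: 21.7 / 1760 W/m² = 0.01233 of I₀.
Need I₃/I₀ = 0.01233, so cos²(θ − 82°) = 0.01233 / 0.0745 = 0.1655.
θ − 82° = arccos(√0.1655) = 66.0°, giving θ ≈ 82 + 66.0 = 148.0°.

θ ≈ 148°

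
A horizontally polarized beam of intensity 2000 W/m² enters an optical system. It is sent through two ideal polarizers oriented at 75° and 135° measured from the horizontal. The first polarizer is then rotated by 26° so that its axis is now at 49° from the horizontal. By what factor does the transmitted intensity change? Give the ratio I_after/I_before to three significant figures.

I_new/I_old ≈ 0.125

Before rotation:
By Malus's law, I₁ = I₀ cos²(75° − 0°) = I₀ cos²(75°) = 0.06699 I₀.
I₂ = I₁ cos²(135° − 75°) = 0.06699 I₀ · cos²(60°) = 0.01675 I₀.
After rotation:
I₁ = I₀ cos²(49° − 0°) = I₀ cos²(49°) = 0.4304 I₀.
I₂ = I₁ cos²(135° − 49°) = 0.4304 I₀ · cos²(86°) = 0.002094 I₀.
Ratio = 0.002094 / 0.01675 = 0.1251.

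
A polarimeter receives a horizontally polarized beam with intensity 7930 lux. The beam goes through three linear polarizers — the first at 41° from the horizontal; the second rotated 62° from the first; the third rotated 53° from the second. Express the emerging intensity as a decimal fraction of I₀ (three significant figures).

I₁ = 7930 lux · cos²(41°) = 4517 lux.
I₂ = I₁ · cos²(62°) = 4517 · 0.2204 = 995.5 lux.
I₃ = I₂ · cos²(53°) = 995.5 · 0.3622 = 360.6 lux.
Transmitted fraction = 0.04547.

I/I₀ ≈ 0.0455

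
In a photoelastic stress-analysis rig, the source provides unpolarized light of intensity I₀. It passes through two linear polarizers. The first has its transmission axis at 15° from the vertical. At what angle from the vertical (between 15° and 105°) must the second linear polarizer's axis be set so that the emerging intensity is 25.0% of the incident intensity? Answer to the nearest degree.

Unpolarized light through the first polarizer → I₁ = ½ I₀, now polarized at 15°.
Need I₂/I₀ = 0.25, so cos²(θ − 15°) = 0.25 / 0.5 = 0.5.
θ − 15° = arccos(√0.5) = 45.0°, giving θ ≈ 15 + 45.0 = 60.0°.

θ ≈ 60°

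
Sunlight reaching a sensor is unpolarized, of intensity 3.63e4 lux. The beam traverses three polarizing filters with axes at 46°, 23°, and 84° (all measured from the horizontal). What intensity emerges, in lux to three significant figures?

Unpolarized light through the first polarizer → I₁ = 3.63e4 lux/2 = 1.815e+04 lux, polarized at 46°.
I₂ = I₁ · cos²(23°) = 1.815e+04 · 0.8473 = 1.538e+04 lux.
I₃ = I₂ · cos²(61°) = 1.538e+04 · 0.235 = 3615 lux.

I ≈ 3610 lux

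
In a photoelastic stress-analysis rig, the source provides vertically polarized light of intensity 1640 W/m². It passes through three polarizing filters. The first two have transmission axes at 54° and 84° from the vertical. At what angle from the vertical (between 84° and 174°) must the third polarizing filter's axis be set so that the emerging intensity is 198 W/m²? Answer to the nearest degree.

By Malus's law, I₁ = I₀ cos²(54° − 0°) = I₀ cos²(54°) = 0.3455 I₀.
I₂ = I₁ cos²(84° − 54°) = 0.3455 I₀ · cos²(30°) = 0.2591 I₀.
Target fraction: 198 / 1640 W/m² = 0.1207 of I₀.
Need I₃/I₀ = 0.1207, so cos²(θ − 84°) = 0.1207 / 0.2591 = 0.4659.
θ − 84° = arccos(√0.4659) = 47.0°, giving θ ≈ 84 + 47.0 = 131.0°.

θ ≈ 131°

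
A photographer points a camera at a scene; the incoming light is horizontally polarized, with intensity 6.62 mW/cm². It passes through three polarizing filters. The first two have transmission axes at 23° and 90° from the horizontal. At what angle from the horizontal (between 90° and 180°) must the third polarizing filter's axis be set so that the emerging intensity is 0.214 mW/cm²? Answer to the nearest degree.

θ ≈ 150°

By Malus's law, I₁ = I₀ cos²(23° − 0°) = I₀ cos²(23°) = 0.8473 I₀.
I₂ = I₁ cos²(90° − 23°) = 0.8473 I₀ · cos²(67°) = 0.1294 I₀.
Target fraction: 0.214 / 6.62 mW/cm² = 0.03233 of I₀.
Need I₃/I₀ = 0.03233, so cos²(θ − 90°) = 0.03233 / 0.1294 = 0.2499.
θ − 90° = arccos(√0.2499) = 60.0°, giving θ ≈ 90 + 60.0 = 150.0°.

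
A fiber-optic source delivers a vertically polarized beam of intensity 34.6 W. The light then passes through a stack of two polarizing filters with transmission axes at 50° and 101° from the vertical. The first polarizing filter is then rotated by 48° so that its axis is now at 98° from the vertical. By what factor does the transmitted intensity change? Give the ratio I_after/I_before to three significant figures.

Before rotation:
I₁ = I₀ cos²(50° − 0°) = I₀ cos²(50°) = 0.4132 I₀.
I₂ = I₁ cos²(101° − 50°) = 0.4132 I₀ · cos²(51°) = 0.1636 I₀.
After rotation:
I₁ = I₀ cos²(98° − 0°) = I₀ cos²(82°) = 0.01937 I₀.
I₂ = I₁ cos²(101° − 98°) = 0.01937 I₀ · cos²(3°) = 0.01932 I₀.
Ratio = 0.01932 / 0.1636 = 0.118.

I_new/I_old ≈ 0.118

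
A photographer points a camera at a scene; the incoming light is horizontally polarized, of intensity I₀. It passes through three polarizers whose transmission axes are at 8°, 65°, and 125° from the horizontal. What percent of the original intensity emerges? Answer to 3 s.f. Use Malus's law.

By Malus's law, I₁ = I₀ cos²(8° − 0°) = I₀ cos²(8°) = 0.9806 I₀.
I₂ = I₁ cos²(65° − 8°) = 0.9806 I₀ · cos²(57°) = 0.2909 I₀.
I₃ = I₂ cos²(125° − 65°) = 0.2909 I₀ · cos²(60°) = 0.07272 I₀.
That is 7.272% of the incident intensity.

≈ 7.27%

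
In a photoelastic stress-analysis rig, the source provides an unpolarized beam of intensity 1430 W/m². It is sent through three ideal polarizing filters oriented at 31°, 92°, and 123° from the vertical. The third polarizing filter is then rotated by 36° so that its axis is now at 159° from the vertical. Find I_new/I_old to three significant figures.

I_new/I_old ≈ 0.208

Before rotation:
Unpolarized light through the first polarizer → I₁ = ½ I₀, now polarized at 31°.
I₂ = I₁ cos²(92° − 31°) = 0.5 I₀ · cos²(61°) = 0.1175 I₀.
I₃ = I₂ cos²(123° − 92°) = 0.1175 I₀ · cos²(31°) = 0.08635 I₀.
After rotation:
Unpolarized light through the first polarizer → I₁ = ½ I₀, now polarized at 31°.
I₂ = I₁ cos²(92° − 31°) = 0.5 I₀ · cos²(61°) = 0.1175 I₀.
I₃ = I₂ cos²(159° − 92°) = 0.1175 I₀ · cos²(67°) = 0.01794 I₀.
Ratio = 0.01794 / 0.08635 = 0.2078.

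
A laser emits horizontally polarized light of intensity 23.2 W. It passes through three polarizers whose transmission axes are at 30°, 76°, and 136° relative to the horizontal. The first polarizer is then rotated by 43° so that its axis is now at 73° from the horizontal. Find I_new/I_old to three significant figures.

Before rotation:
I₁ = I₀ cos²(30° − 0°) = I₀ cos²(30°) = 0.75 I₀.
I₂ = I₁ cos²(76° − 30°) = 0.75 I₀ · cos²(46°) = 0.3619 I₀.
I₃ = I₂ cos²(136° − 76°) = 0.3619 I₀ · cos²(60°) = 0.09048 I₀.
After rotation:
I₁ = I₀ cos²(73° − 0°) = I₀ cos²(73°) = 0.08548 I₀.
I₂ = I₁ cos²(76° − 73°) = 0.08548 I₀ · cos²(3°) = 0.08525 I₀.
I₃ = I₂ cos²(136° − 76°) = 0.08525 I₀ · cos²(60°) = 0.02131 I₀.
Ratio = 0.02131 / 0.09048 = 0.2355.

I_new/I_old ≈ 0.236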